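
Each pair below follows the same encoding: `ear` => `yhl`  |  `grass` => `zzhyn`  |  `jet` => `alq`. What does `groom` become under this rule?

tvvyn

Read the word backwards and shift each letter +7.
For groom: reverse → moorg; then shift: m+7=t, o+7=v, o+7=v, r+7=y, g+7=n.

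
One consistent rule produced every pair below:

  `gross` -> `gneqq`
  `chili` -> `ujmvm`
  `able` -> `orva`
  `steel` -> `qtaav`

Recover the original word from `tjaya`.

g(6)→g(6) and r(17)→n(13) fit y≡3x+14 (mod 26); the inverse of 3 mod 26 is 9. Treating letters as 0–25, the rule is x ↦ 3x + 14 (mod 26).
Reversing it on tjaya: t(19)→9·(19−14)≡19=t; j(9)→9·(9−14)≡7=h; a(0)→9·(0−14)≡4=e; y(24)→9·(24−14)≡12=m; a(0)→9·(0−14)≡4=e (all mod 26).

theme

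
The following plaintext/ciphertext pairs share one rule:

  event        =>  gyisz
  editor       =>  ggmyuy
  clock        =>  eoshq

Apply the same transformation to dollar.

frpqgy

In event: e→g is +2, v→y is +3, e→i is +4, n→s is +5 — the shift increases by 1 each position. Each letter shifts forward by (position + 2), i.e. 2, 3, 4, … — the shift grows by one for each successive letter.
On dollar: d+2=f, o+3=r, l+4=p, l+5=q, a+6=g, r+7=y.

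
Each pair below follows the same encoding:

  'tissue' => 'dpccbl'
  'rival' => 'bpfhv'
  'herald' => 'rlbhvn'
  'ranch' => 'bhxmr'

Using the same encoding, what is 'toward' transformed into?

The shift depends on letter class: consonant t→d is +10, but vowel i→p is +7. Vowels shift forward by 7 and consonants shift forward by 10.
For toward: t(cons)+10=d, o(vowel)+7=v, w(cons)+10=g, a(vowel)+7=h, r(cons)+10=b, d(cons)+10=n.

dvghbn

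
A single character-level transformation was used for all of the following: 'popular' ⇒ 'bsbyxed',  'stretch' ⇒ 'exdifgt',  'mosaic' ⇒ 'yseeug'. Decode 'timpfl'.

health

It's a Vigenère-style cipher with numeric key [12,4]: position i shifts by key[i mod 2].
Undoing it on timpfl: t−12=h, i−4=e, m−12=a, p−4=l, f−12=t, l−4=h.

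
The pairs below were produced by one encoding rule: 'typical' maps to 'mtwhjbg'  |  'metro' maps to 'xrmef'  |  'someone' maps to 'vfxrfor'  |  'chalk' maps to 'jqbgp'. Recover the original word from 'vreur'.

serve

t(19)→m(12) and y(24)→t(19) fit y≡17x+1 (mod 26); the inverse of 17 mod 26 is 23. Each letter's alphabet position (a=0..z=25) is mapped through 17·x+1 mod 26 — an affine cipher.
Decoding vreur: v(21)→23·(21−1)≡18=s; r(17)→23·(17−1)≡4=e; e(4)→23·(4−1)≡17=r; u(20)→23·(20−1)≡21=v; r(17)→23·(17−1)≡4=e (all mod 26).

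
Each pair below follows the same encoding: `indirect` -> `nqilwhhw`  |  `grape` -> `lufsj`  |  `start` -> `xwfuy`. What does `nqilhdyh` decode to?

A repeating key of period 2 is used — shifts +5, +3 over and over.
Reversing it on nqilhdyh: n−5=i, q−3=n, i−5=d, l−3=i, h−5=c, d−3=a, y−5=t, h−3=e.

indicate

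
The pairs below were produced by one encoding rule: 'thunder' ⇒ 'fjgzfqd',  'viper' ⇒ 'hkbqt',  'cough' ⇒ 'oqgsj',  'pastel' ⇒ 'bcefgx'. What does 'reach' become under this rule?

Shifts by position in thunder: pos 0: t→f (+12), pos 1: h→j (+2), pos 2: u→g (+12), pos 3: n→z (+12), pos 4: d→f (+2), pos 5: e→q (+12) — repeating every 3. The shifts repeat in a cycle of length 3: positions 0,1,… shift by +12, +2, +12, then the pattern repeats.
For reach: r+12=d, e+2=g, a+12=m, c+12=o, h+2=j.

dgmoj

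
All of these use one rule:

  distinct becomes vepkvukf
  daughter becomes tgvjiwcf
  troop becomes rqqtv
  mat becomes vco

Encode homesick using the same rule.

The output letters match the input read backwards, each shifted +2: distinct reversed is tcnitsid. The word is reversed, then every letter is shifted forward by 2.
For homesick: reverse → kcisemoh; then shift: k+2=m, c+2=e, i+2=k, s+2=u, e+2=g, m+2=o, o+2=q, h+2=j.

mekugoqj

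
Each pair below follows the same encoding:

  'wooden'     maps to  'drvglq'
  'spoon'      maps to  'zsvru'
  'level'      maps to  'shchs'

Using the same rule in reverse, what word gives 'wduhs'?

Shifts by position in wooden: pos 0: w→d (+7), pos 1: o→r (+3), pos 2: o→v (+7), pos 3: d→g (+3) — repeating every 2. The shifts repeat in a cycle of length 2: positions 0,1,… shift by +7, +3, then the pattern repeats.
Undoing it on wduhs: w−7=p, d−3=a, u−7=n, h−3=e, s−7=l.

panel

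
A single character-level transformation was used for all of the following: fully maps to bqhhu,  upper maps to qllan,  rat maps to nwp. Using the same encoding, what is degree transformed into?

Each letter is shifted forward by 22 in the alphabet (a Caesar shift of +22).
For degree: d+22=z, e+22=a, g+22=c, r+22=n, e+22=a, e+22=a.

zacnaa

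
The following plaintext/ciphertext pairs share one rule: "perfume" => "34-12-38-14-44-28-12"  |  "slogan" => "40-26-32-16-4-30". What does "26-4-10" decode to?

Each letter becomes 2×(its alphabet position, a=1..z=26) + 2.
Decoding 26-4-10: 26→(26−2)÷2=12=l, 4→(4−2)÷2=1=a, 10→(10−2)÷2=4=d.

lad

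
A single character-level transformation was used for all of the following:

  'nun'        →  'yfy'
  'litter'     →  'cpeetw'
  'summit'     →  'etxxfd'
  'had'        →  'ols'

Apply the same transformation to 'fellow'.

hzwwpq

The output letters match the input read backwards, each shifted +11: nun reversed is nun. Read the word backwards and shift each letter +11.
For fellow: reverse → wollef; then shift: w+11=h, o+11=z, l+11=w, l+11=w, e+11=p, f+11=q.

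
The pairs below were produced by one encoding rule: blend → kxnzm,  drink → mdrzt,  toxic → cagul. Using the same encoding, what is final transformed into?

ouwmu

Shifts by position in blend: pos 0: b→k (+9), pos 1: l→x (+12), pos 2: e→n (+9), pos 3: n→z (+12) — repeating every 2. It's a Vigenère-style cipher with numeric key [9,12]: position i shifts by key[i mod 2].
For final: f+9=o, i+12=u, n+9=w, a+12=m, l+9=u.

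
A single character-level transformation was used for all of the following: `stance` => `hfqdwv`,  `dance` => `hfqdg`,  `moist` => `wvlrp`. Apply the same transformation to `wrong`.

The output letters match the input read backwards, each shifted +3: stance reversed is ecnats. The word is reversed, then every letter is shifted forward by 3.
For wrong: reverse → gnorw; then shift: g+3=j, n+3=q, o+3=r, r+3=u, w+3=z.

jqruz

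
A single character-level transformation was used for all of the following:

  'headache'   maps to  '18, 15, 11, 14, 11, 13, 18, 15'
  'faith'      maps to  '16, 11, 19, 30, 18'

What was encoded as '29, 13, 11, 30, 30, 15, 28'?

scatter

h is letter #8 and maps to 18: an offset of 10. Each letter is replaced by its alphabet position (a=1..z=26) + 10.
Decoding 29, 13, 11, 30, 30, 15, 28: 29→(29−10)÷1=19=s, 13→(13−10)÷1=3=c, 11→(11−10)÷1=1=a, 30→(30−10)÷1=20=t, 30→(30−10)÷1=20=t, 15→(15−10)÷1=5=e, 28→(28−10)÷1=18=r.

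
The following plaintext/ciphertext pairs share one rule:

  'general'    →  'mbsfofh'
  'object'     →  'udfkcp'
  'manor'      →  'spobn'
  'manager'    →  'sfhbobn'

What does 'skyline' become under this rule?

fojmzlt

The output letters match the input read backwards, each shifted +1: general reversed is lareneg. The word is reversed, then every letter is shifted forward by 1.
On skyline: reverse → enilyks; then shift: e+1=f, n+1=o, i+1=j, l+1=m, y+1=z, k+1=l, s+1=t.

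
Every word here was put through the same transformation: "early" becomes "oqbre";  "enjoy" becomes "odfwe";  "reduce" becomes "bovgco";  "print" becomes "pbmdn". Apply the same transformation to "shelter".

Each letter's alphabet position (a=0..z=25) is mapped through 19·x+16 mod 26 — an affine cipher.
On shelter: s(18)→19·18+16≡20=u; h(7)→19·7+16≡19=t; e(4)→19·4+16≡14=o; l(11)→19·11+16≡17=r; t(19)→19·19+16≡13=n; e(4)→19·4+16≡14=o; r(17)→19·17+16≡1=b (all mod 26).

utornob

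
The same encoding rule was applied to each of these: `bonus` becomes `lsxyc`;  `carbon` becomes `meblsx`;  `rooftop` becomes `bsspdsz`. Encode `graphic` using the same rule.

qbezrmm

Vowels shift forward by 4 and consonants shift forward by 10.
On graphic: g(cons)+10=q, r(cons)+10=b, a(vowel)+4=e, p(cons)+10=z, h(cons)+10=r, i(vowel)+4=m, c(cons)+10=m.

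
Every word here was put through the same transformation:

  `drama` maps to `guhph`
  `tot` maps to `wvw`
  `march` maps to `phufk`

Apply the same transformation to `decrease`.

The shift depends on letter class: consonant d→g is +3, but vowel a→h is +7. The rule splits by letter class: vowels +7, consonants +3.
For decrease: d(cons)+3=g, e(vowel)+7=l, c(cons)+3=f, r(cons)+3=u, e(vowel)+7=l, a(vowel)+7=h, s(cons)+3=v, e(vowel)+7=l.

glfulhvl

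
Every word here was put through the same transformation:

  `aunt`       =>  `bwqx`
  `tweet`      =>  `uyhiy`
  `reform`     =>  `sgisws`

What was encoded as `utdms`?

The shift increases by 1 at each position, starting from +1: 1, 2, 3, ….
Reversing it on utdms: u−1=t, t−2=r, d−3=a, m−4=i, s−5=n.

train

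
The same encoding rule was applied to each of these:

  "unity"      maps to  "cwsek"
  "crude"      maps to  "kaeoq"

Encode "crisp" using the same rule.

In unity: u→c is +8, n→w is +9, i→s is +10, t→e is +11 — the shift increases by 1 each position. Letter i (0-indexed) is shifted by i+8, so successive shifts are 8, 9, 10, ….
Applying it to crisp: c+8=k, r+9=a, i+10=s, s+11=d, p+12=b.

kasdb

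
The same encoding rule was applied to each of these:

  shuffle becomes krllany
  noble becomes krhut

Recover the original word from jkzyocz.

Two steps: reverse the string, then apply a Caesar shift of +6.
Decoding jkzyocz: shift back: j−6=d, k−6=e, z−6=t, y−6=s, o−6=i, c−6=w, z−6=t → detsiwt; then reverse → twisted.

twisted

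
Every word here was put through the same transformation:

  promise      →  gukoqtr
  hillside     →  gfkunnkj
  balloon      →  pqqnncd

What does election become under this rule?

pqkvegng

Read the word backwards and shift each letter +2.
On election: reverse → noitcele; then shift: n+2=p, o+2=q, i+2=k, t+2=v, c+2=e, e+2=g, l+2=n, e+2=g.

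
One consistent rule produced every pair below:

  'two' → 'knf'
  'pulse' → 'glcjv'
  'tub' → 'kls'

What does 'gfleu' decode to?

Compare letters: t→k is +17, w→n is +17, o→f is +17 — a constant shift. Every letter moves 17 places later in the alphabet, wrapping around z→a.
Decoding gfleu: g−17=p, f−17=o, l−17=u, e−17=n, u−17=d.

pound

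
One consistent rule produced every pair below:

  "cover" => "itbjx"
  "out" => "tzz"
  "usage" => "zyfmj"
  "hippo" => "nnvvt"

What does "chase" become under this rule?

infyj

The shift depends on letter class: consonant c→i is +6, but vowel o→t is +5. Vowels shift forward by 5 and consonants shift forward by 6.
Applying it to chase: c(cons)+6=i, h(cons)+6=n, a(vowel)+5=f, s(cons)+6=y, e(vowel)+5=j.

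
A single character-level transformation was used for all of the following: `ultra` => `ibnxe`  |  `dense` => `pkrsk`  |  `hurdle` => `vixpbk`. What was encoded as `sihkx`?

super

u(20)→i(8) and l(11)→b(1) fit y≡21x+4 (mod 26); the inverse of 21 mod 26 is 5. This is an affine cipher: with a=0,…,z=25, each position x becomes (21x+4) mod 26.
Undoing it on sihkx: s(18)→5·(18−4)≡18=s; i(8)→5·(8−4)≡20=u; h(7)→5·(7−4)≡15=p; k(10)→5·(10−4)≡4=e; x(23)→5·(23−4)≡17=r (all mod 26).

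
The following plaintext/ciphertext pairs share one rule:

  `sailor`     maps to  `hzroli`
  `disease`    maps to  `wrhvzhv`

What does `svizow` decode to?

herald

Each pair mirrors across the alphabet (s↔h, a↔z, i↔r): positions sum to 25. Letters are reflected about the middle of the alphabet (position → 25−position): Atbash.
Decoding svizow: s↔h, v↔e, i↔r, z↔a, o↔l, w↔d.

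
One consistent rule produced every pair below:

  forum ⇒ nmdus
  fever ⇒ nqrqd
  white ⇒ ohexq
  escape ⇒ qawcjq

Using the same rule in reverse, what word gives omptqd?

wonder

f(5)→n(13) and o(14)→m(12) fit y≡23x+2 (mod 26); the inverse of 23 mod 26 is 17. Treating letters as 0–25, the rule is x ↦ 23x + 2 (mod 26).
Decoding omptqd: o(14)→17·(14−2)≡22=w; m(12)→17·(12−2)≡14=o; p(15)→17·(15−2)≡13=n; t(19)→17·(19−2)≡3=d; q(16)→17·(16−2)≡4=e; d(3)→17·(3−2)≡17=r (all mod 26).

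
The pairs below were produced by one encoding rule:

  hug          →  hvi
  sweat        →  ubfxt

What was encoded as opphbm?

lagoon

Read the word backwards and shift each letter +1.
Decoding opphbm: shift back: o−1=n, p−1=o, p−1=o, h−1=g, b−1=a, m−1=l → noogal; then reverse → lagoon.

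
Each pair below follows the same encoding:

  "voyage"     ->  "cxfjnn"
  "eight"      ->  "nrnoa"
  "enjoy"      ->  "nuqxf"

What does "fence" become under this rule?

The rule splits by letter class: vowels +9, consonants +7.
Applying it to fence: f(cons)+7=m, e(vowel)+9=n, n(cons)+7=u, c(cons)+7=j, e(vowel)+9=n.

mnujn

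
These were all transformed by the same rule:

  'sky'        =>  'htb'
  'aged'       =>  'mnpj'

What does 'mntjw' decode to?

naked

The output letters match the input read backwards, each shifted +9: sky reversed is yks. Read the word backwards and shift each letter +9.
Decoding mntjw: shift back: m−9=d, n−9=e, t−9=k, j−9=a, w−9=n → dekan; then reverse → naked.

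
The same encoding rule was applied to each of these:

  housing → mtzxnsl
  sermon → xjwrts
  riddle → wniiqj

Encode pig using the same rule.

Compare letters: h→m is +5, o→t is +5, u→z is +5 — a constant shift. Every letter moves 5 places later in the alphabet, wrapping around z→a.
Applying it to pig: p+5=u, i+5=n, g+5=l.

unl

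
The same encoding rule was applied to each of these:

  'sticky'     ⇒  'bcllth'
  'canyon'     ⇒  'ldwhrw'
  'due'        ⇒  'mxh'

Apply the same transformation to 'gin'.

plw

The shift depends on letter class: consonant s→b is +9, but vowel i→l is +3. Vowels shift forward by 3 and consonants shift forward by 9.
Applying it to gin: g(cons)+9=p, i(vowel)+3=l, n(cons)+9=w.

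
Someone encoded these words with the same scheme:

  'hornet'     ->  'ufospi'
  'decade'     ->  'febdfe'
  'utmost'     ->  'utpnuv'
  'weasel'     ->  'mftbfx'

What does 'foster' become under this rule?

Read the word backwards and shift each letter +1.
On foster: reverse → retsof; then shift: r+1=s, e+1=f, t+1=u, s+1=t, o+1=p, f+1=g.

sfutpg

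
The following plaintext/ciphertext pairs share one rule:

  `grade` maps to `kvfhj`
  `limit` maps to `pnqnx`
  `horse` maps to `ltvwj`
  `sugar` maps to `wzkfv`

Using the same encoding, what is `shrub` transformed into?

wlvzf

Vowels shift forward by 5 and consonants shift forward by 4.
On shrub: s(cons)+4=w, h(cons)+4=l, r(cons)+4=v, u(vowel)+5=z, b(cons)+4=f.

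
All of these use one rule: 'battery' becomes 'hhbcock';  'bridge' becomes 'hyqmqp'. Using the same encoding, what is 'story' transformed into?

The shift increases by 1 at each position, starting from +6: 6, 7, 8, ….
For story: s+6=y, t+7=a, o+8=w, r+9=a, y+10=i.

yawai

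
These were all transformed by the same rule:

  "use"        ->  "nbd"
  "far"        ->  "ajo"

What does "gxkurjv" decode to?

The output letters match the input read backwards, each shifted +9: use reversed is esu. Read the word backwards and shift each letter +9.
Undoing it on gxkurjv: shift back: g−9=x, x−9=o, k−9=b, u−9=l, r−9=i, j−9=a, v−9=m → xobliam; then reverse → mailbox.

mailbox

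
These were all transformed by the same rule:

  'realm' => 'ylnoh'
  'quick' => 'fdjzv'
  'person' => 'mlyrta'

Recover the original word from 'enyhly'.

Each letter's alphabet position (a=0..z=25) is mapped through 19·x+13 mod 26 — an affine cipher.
Undoing it on enyhly: e(4)→11·(4−13)≡5=f; n(13)→11·(13−13)≡0=a; y(24)→11·(24−13)≡17=r; h(7)→11·(7−13)≡12=m; l(11)→11·(11−13)≡4=e; y(24)→11·(24−13)≡17=r (all mod 26).

farmer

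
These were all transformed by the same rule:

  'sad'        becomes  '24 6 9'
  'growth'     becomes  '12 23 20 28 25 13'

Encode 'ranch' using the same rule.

s is letter #19 and maps to 24: an offset of 5. Each letter is replaced by its alphabet position (a=1..z=26) + 5.
On ranch: r=18→23, a=1→6, n=14→19, c=3→8, h=8→13.

23 6 19 8 13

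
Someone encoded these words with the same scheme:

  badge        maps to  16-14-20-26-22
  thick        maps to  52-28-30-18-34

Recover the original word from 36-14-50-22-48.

With a=1..z=26, the number is 2·pos + 12.
Undoing it on 36-14-50-22-48: 36→(36−12)÷2=12=l, 14→(14−12)÷2=1=a, 50→(50−12)÷2=19=s, 22→(22−12)÷2=5=e, 48→(48−12)÷2=18=r.

laser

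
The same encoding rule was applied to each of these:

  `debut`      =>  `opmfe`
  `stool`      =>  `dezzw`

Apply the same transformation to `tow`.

Compare letters: d→o is +11, e→p is +11, b→m is +11 — a constant shift. This is a Caesar cipher with shift 11.
For tow: t+11=e, o+11=z, w+11=h.

ezh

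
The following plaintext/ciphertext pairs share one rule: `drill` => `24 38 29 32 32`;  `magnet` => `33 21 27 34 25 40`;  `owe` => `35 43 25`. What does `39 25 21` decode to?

Letters become their 1-based position plus 20 (so a→21, b→22, …).
Undoing it on 39 25 21: 39→(39−20)÷1=19=s, 25→(25−20)÷1=5=e, 21→(21−20)÷1=1=a.

sea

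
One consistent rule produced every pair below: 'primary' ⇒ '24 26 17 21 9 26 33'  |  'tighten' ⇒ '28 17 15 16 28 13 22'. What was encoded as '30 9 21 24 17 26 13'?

vampire

p is letter #16 and maps to 24: an offset of 8. Letters become their 1-based position plus 8 (so a→9, b→10, …).
Decoding 30 9 21 24 17 26 13: 30→(30−8)÷1=22=v, 9→(9−8)÷1=1=a, 21→(21−8)÷1=13=m, 24→(24−8)÷1=16=p, 17→(17−8)÷1=9=i, 26→(26−8)÷1=18=r, 13→(13−8)÷1=5=e.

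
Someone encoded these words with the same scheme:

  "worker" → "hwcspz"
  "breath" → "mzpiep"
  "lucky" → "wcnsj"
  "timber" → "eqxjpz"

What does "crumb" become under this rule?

nzfum

Shifts by position in worker: pos 0: w→h (+11), pos 1: o→w (+8), pos 2: r→c (+11), pos 3: k→s (+8) — repeating every 2. A repeating key of period 2 is used — shifts +11, +8 over and over.
Applying it to crumb: c+11=n, r+8=z, u+11=f, m+8=u, b+11=m.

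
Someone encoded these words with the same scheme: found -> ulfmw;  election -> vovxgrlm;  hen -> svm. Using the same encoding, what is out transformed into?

lfg

Each pair mirrors across the alphabet (f↔u, o↔l, u↔f): positions sum to 25. Letters are reflected about the middle of the alphabet (position → 25−position): Atbash.
On out: o↔l, u↔f, t↔g.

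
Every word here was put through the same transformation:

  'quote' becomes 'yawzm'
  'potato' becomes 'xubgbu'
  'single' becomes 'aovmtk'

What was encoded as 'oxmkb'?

greet

Shifts by position in quote: pos 0: q→y (+8), pos 1: u→a (+6), pos 2: o→w (+8), pos 3: t→z (+6) — repeating every 2. A repeating key of period 2 is used — shifts +8, +6 over and over.
Reversing it on oxmkb: o−8=g, x−6=r, m−8=e, k−6=e, b−8=t.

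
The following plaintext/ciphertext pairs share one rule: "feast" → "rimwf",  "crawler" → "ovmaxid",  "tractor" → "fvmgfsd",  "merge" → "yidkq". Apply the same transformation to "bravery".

nvmzqvk

It's a Vigenère-style cipher with numeric key [12,4]: position i shifts by key[i mod 2].
For bravery: b+12=n, r+4=v, a+12=m, v+4=z, e+12=q, r+4=v, y+12=k.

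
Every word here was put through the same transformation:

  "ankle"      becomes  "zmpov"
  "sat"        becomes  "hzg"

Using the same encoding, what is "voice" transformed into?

This is the alphabet-reversal cipher (Atbash): a becomes z, b becomes y, etc.
For voice: v↔e, o↔l, i↔r, c↔x, e↔v.

elrxv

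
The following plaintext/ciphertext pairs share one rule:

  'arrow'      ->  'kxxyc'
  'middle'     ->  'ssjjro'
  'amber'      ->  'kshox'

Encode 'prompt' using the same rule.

vxysvz

The shift depends on letter class: consonant r→x is +6, but vowel a→k is +10. Two shifts are in play — +10 for a/e/i/o/u, +6 for every other letter.
On prompt: p(cons)+6=v, r(cons)+6=x, o(vowel)+10=y, m(cons)+6=s, p(cons)+6=v, t(cons)+6=z.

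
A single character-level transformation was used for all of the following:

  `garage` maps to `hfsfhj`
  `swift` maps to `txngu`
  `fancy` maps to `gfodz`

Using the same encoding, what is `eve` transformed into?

jwj

The rule splits by letter class: vowels +5, consonants +1.
On eve: e(vowel)+5=j, v(cons)+1=w, e(vowel)+5=j.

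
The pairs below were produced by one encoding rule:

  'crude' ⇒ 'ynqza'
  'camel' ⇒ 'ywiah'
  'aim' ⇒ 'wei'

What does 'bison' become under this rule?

xeokj

Compare letters: c→y is +22, r→n is +22, u→q is +22 — a constant shift. It's a constant shift of +22 (ROT22).
On bison: b+22=x, i+22=e, s+22=o, o+22=k, n+22=j.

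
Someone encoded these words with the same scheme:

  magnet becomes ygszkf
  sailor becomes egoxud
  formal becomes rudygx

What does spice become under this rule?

Vowels shift forward by 6 and consonants shift forward by 12.
For spice: s(cons)+12=e, p(cons)+12=b, i(vowel)+6=o, c(cons)+12=o, e(vowel)+6=k.

ebook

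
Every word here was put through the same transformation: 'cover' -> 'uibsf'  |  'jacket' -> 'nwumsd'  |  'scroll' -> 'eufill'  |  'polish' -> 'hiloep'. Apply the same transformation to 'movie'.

kibos

c(2)→u(20) and o(14)→i(8) fit y≡25x+22 (mod 26); the inverse of 25 mod 26 is 25. Treating letters as 0–25, the rule is x ↦ 25x + 22 (mod 26).
Applying it to movie: m(12)→25·12+22≡10=k; o(14)→25·14+22≡8=i; v(21)→25·21+22≡1=b; i(8)→25·8+22≡14=o; e(4)→25·4+22≡18=s (all mod 26).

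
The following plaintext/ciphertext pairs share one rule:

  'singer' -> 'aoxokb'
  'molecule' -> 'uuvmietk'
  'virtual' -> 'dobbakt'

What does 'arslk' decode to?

slide

A repeating key of period 3 is used — shifts +8, +6, +10 over and over.
Undoing it on arslk: a−8=s, r−6=l, s−10=i, l−8=d, k−6=e.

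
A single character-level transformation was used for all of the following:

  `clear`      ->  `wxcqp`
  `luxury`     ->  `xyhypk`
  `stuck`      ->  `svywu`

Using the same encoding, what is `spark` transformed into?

sjqpu

c(2)→w(22) and l(11)→x(23) fit y≡3x+16 (mod 26); the inverse of 3 mod 26 is 9. Each letter's alphabet position (a=0..z=25) is mapped through 3·x+16 mod 26 — an affine cipher.
Applying it to spark: s(18)→3·18+16≡18=s; p(15)→3·15+16≡9=j; a(0)→3·0+16≡16=q; r(17)→3·17+16≡15=p; k(10)→3·10+16≡20=u (all mod 26).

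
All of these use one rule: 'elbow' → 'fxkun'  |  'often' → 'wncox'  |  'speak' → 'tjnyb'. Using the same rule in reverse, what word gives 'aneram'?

The output letters match the input read backwards, each shifted +9: elbow reversed is woble. Two steps: reverse the string, then apply a Caesar shift of +9.
Undoing it on aneram: shift back: a−9=r, n−9=e, e−9=v, r−9=i, a−9=r, m−9=d → revird; then reverse → driver.

driver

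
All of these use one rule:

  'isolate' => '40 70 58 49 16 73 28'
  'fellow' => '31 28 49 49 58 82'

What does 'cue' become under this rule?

22 76 28

The formula is n = 3×(alphabet index, a=1) + 13.
Applying it to cue: c=3→22, u=21→76, e=5→28.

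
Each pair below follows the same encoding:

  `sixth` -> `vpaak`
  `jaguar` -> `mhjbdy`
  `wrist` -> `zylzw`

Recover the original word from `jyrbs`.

Shifts by position in sixth: pos 0: s→v (+3), pos 1: i→p (+7), pos 2: x→a (+3), pos 3: t→a (+7) — repeating every 2. It's a Vigenère-style cipher with numeric key [3,7]: position i shifts by key[i mod 2].
Decoding jyrbs: j−3=g, y−7=r, r−3=o, b−7=u, s−3=p.

group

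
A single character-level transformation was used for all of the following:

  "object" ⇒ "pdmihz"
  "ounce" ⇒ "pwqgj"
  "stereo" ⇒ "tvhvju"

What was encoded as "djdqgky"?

In object: o→p is +1, b→d is +2, j→m is +3, e→i is +4 — the shift increases by 1 each position. Letter i (0-indexed) is shifted by i+1, so successive shifts are 1, 2, 3, ….
Undoing it on djdqgky: d−1=c, j−2=h, d−3=a, q−4=m, g−5=b, k−6=e, y−7=r.

chamber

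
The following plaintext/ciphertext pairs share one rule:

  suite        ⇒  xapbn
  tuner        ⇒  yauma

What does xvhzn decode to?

Letter i (0-indexed) is shifted by i+5, so successive shifts are 5, 6, 7, ….
Decoding xvhzn: x−5=s, v−6=p, h−7=a, z−8=r, n−9=e.

spare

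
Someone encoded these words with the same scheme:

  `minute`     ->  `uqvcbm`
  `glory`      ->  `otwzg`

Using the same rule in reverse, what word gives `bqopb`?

tight

Compare letters: m→u is +8, i→q is +8, n→v is +8 — a constant shift. Each letter is shifted forward by 8 in the alphabet (a Caesar shift of +8).
Reversing it on bqopb: b−8=t, q−8=i, o−8=g, p−8=h, b−8=t.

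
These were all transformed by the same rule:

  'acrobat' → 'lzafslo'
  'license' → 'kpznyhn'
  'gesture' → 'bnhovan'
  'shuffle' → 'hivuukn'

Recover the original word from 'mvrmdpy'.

pumpkin

a(0)→l(11) and c(2)→z(25) fit y≡7x+11 (mod 26); the inverse of 7 mod 26 is 15. Treating letters as 0–25, the rule is x ↦ 7x + 11 (mod 26).
Reversing it on mvrmdpy: m(12)→15·(12−11)≡15=p; v(21)→15·(21−11)≡20=u; r(17)→15·(17−11)≡12=m; m(12)→15·(12−11)≡15=p; d(3)→15·(3−11)≡10=k; p(15)→15·(15−11)≡8=i; y(24)→15·(24−11)≡13=n (all mod 26).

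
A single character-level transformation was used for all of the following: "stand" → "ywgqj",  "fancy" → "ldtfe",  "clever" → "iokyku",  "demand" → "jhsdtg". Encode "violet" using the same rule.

bluokw

Shifts by position in stand: pos 0: s→y (+6), pos 1: t→w (+3), pos 2: a→g (+6), pos 3: n→q (+3) — repeating every 2. A repeating key of period 2 is used — shifts +6, +3 over and over.
Applying it to violet: v+6=b, i+3=l, o+6=u, l+3=o, e+6=k, t+3=w.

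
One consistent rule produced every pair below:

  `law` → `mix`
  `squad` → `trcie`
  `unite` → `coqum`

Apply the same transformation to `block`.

cmwdl

The shift depends on letter class: consonant l→m is +1, but vowel a→i is +8. Vowels shift forward by 8 and consonants shift forward by 1.
On block: b(cons)+1=c, l(cons)+1=m, o(vowel)+8=w, c(cons)+1=d, k(cons)+1=l.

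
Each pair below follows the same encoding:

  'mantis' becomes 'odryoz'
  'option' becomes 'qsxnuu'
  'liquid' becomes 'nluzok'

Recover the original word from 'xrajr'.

Letter i (0-indexed) is shifted by i+2, so successive shifts are 2, 3, 4, ….
Reversing it on xrajr: x−2=v, r−3=o, a−4=w, j−5=e, r−6=l.

vowel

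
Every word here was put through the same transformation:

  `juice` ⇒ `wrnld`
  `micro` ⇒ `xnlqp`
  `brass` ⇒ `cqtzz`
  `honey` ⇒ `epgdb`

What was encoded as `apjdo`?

j(9)→w(22) and u(20)→r(17) fit y≡9x+19 (mod 26); the inverse of 9 mod 26 is 3. This is an affine cipher: with a=0,…,z=25, each position x becomes (9x+19) mod 26.
Decoding apjdo: a(0)→3·(0−19)≡21=v; p(15)→3·(15−19)≡14=o; j(9)→3·(9−19)≡22=w; d(3)→3·(3−19)≡4=e; o(14)→3·(14−19)≡11=l (all mod 26).

vowel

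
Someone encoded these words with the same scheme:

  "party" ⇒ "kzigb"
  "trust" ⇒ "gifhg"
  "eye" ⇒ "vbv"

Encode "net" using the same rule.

Each pair mirrors across the alphabet (p↔k, a↔z, r↔i): positions sum to 25. This is the alphabet-reversal cipher (Atbash): a becomes z, b becomes y, etc.
On net: n↔m, e↔v, t↔g.

mvg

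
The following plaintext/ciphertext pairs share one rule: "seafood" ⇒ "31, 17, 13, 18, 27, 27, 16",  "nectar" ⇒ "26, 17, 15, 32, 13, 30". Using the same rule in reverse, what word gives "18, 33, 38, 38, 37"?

fuzzy

Each letter is replaced by its alphabet position (a=1..z=26) + 12.
Reversing it on 18, 33, 38, 38, 37: 18→(18−12)÷1=6=f, 33→(33−12)÷1=21=u, 38→(38−12)÷1=26=z, 38→(38−12)÷1=26=z, 37→(37−12)÷1=25=y.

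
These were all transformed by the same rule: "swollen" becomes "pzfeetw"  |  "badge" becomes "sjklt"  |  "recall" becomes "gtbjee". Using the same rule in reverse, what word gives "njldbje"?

magical

Each letter's alphabet position (a=0..z=25) is mapped through 9·x+9 mod 26 — an affine cipher.
Decoding njldbje: n(13)→3·(13−9)≡12=m; j(9)→3·(9−9)≡0=a; l(11)→3·(11−9)≡6=g; d(3)→3·(3−9)≡8=i; b(1)→3·(1−9)≡2=c; j(9)→3·(9−9)≡0=a; e(4)→3·(4−9)≡11=l (all mod 26).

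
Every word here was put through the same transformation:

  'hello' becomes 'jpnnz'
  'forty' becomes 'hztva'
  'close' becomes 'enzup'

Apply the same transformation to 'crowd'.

etzyf

The shift depends on letter class: consonant h→j is +2, but vowel e→p is +11. Vowels shift forward by 11 and consonants shift forward by 2.
For crowd: c(cons)+2=e, r(cons)+2=t, o(vowel)+11=z, w(cons)+2=y, d(cons)+2=f.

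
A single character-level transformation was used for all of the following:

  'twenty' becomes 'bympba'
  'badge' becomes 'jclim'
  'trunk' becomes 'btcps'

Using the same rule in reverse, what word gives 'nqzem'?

Shifts by position in twenty: pos 0: t→b (+8), pos 1: w→y (+2), pos 2: e→m (+8), pos 3: n→p (+2) — repeating every 2. A repeating key of period 2 is used — shifts +8, +2 over and over.
Undoing it on nqzem: n−8=f, q−2=o, z−8=r, e−2=c, m−8=e.

force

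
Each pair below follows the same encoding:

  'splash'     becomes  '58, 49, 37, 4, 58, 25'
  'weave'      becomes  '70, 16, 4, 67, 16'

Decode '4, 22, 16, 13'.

s(#19)→58 and p(#16)→49: differences scale by 3, so n = 3·pos + 1. Each letter becomes 3×(its alphabet position, a=1..z=26) + 1.
Reversing it on 4, 22, 16, 13: 4→(4−1)÷3=1=a, 22→(22−1)÷3=7=g, 16→(16−1)÷3=5=e, 13→(13−1)÷3=4=d.

aged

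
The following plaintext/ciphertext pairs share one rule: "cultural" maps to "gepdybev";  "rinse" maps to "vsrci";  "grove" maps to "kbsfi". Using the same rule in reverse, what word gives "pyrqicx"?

longest

It's a Vigenère-style cipher with numeric key [4,10]: position i shifts by key[i mod 2].
Reversing it on pyrqicx: p−4=l, y−10=o, r−4=n, q−10=g, i−4=e, c−10=s, x−4=t.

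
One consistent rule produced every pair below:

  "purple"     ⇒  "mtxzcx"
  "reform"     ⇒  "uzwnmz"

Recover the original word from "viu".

man

The output letters match the input read backwards, each shifted +8: purple reversed is elprup. The word is reversed, then every letter is shifted forward by 8.
Undoing it on viu: shift back: v−8=n, i−8=a, u−8=m → nam; then reverse → man.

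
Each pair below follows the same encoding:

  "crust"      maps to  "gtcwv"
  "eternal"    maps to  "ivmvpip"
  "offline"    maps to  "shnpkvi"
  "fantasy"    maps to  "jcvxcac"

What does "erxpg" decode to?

apple

Shifts by position in crust: pos 0: c→g (+4), pos 1: r→t (+2), pos 2: u→c (+8), pos 3: s→w (+4), pos 4: t→v (+2) — repeating every 3. A repeating key of period 3 is used — shifts +4, +2, +8 over and over.
Reversing it on erxpg: e−4=a, r−2=p, x−8=p, p−4=l, g−2=e.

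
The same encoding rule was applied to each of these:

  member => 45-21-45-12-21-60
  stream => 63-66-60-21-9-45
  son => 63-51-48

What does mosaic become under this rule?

45-51-63-9-33-15

With a=1..z=26, the number is 3·pos + 6.
On mosaic: m=13→45, o=15→51, s=19→63, a=1→9, i=9→33, c=3→15.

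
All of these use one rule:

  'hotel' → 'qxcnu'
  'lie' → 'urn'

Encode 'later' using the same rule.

ujcna

Compare letters: h→q is +9, o→x is +9, t→c is +9 — a constant shift. This is a Caesar cipher with shift 9.
On later: l+9=u, a+9=j, t+9=c, e+9=n, r+9=a.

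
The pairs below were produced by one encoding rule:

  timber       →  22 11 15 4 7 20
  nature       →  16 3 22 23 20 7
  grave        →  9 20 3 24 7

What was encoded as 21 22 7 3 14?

steal

Each letter is replaced by its alphabet position (a=1..z=26) + 2.
Decoding 21 22 7 3 14: 21→(21−2)÷1=19=s, 22→(22−2)÷1=20=t, 7→(7−2)÷1=5=e, 3→(3−2)÷1=1=a, 14→(14−2)÷1=12=l.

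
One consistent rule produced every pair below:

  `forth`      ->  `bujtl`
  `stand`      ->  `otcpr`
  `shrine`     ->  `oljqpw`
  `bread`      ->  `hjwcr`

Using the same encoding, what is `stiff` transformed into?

otqbb

f(5)→b(1) and o(14)→u(20) fit y≡5x+2 (mod 26); the inverse of 5 mod 26 is 21. Treating letters as 0–25, the rule is x ↦ 5x + 2 (mod 26).
On stiff: s(18)→5·18+2≡14=o; t(19)→5·19+2≡19=t; i(8)→5·8+2≡16=q; f(5)→5·5+2≡1=b; f(5)→5·5+2≡1=b (all mod 26).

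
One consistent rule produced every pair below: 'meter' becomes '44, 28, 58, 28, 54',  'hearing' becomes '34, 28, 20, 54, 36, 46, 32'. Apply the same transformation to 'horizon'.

m(#13)→44 and e(#5)→28: differences scale by 2, so n = 2·pos + 18. The formula is n = 2×(alphabet index, a=1) + 18.
For horizon: h=8→34, o=15→48, r=18→54, i=9→36, z=26→70, o=15→48, n=14→46.

34, 48, 54, 36, 70, 48, 46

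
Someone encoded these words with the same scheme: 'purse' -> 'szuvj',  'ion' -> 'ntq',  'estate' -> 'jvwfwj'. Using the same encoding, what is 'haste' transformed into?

kfvwj

The shift depends on letter class: consonant p→s is +3, but vowel u→z is +5. Two shifts are in play — +5 for a/e/i/o/u, +3 for every other letter.
Applying it to haste: h(cons)+3=k, a(vowel)+5=f, s(cons)+3=v, t(cons)+3=w, e(vowel)+5=j.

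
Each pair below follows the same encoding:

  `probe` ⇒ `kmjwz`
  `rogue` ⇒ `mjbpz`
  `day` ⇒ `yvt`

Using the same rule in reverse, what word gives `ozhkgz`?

Compare letters: p→k is +21, r→m is +21, o→j is +21 — a constant shift. This is a Caesar cipher with shift 21.
Reversing it on ozhkgz: o−21=t, z−21=e, h−21=m, k−21=p, g−21=l, z−21=e.

temple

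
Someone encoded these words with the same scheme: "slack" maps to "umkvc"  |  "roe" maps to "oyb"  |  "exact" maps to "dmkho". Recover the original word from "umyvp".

flock

The output letters match the input read backwards, each shifted +10: slack reversed is kcals. The word is reversed, then every letter is shifted forward by 10.
Reversing it on umyvp: shift back: u−10=k, m−10=c, y−10=o, v−10=l, p−10=f → kcolf; then reverse → flock.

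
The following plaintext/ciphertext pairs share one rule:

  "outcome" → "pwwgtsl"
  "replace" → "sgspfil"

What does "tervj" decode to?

score

The shift increases by 1 at each position, starting from +1: 1, 2, 3, ….
Decoding tervj: t−1=s, e−2=c, r−3=o, v−4=r, j−5=e.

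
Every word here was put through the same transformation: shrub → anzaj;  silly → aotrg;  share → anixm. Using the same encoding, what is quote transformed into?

yawzm

Shifts by position in shrub: pos 0: s→a (+8), pos 1: h→n (+6), pos 2: r→z (+8), pos 3: u→a (+6) — repeating every 2. A repeating key of period 2 is used — shifts +8, +6 over and over.
For quote: q+8=y, u+6=a, o+8=w, t+6=z, e+8=m.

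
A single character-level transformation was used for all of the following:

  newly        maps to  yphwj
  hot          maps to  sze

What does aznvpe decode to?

It's a constant shift of +11 (ROT11).
Undoing it on aznvpe: a−11=p, z−11=o, n−11=c, v−11=k, p−11=e, e−11=t.

pocket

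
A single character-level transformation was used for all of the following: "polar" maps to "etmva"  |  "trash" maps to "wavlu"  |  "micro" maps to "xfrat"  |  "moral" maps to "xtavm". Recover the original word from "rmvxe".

p(15)→e(4) and o(14)→t(19) fit y≡11x+21 (mod 26); the inverse of 11 mod 26 is 19. This is an affine cipher: with a=0,…,z=25, each position x becomes (11x+21) mod 26.
Decoding rmvxe: r(17)→19·(17−21)≡2=c; m(12)→19·(12−21)≡11=l; v(21)→19·(21−21)≡0=a; x(23)→19·(23−21)≡12=m; e(4)→19·(4−21)≡15=p (all mod 26).

clamp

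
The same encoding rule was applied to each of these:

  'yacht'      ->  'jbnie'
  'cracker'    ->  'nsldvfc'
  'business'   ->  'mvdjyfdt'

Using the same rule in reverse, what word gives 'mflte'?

beast

Shifts by position in yacht: pos 0: y→j (+11), pos 1: a→b (+1), pos 2: c→n (+11), pos 3: h→i (+1) — repeating every 2. The shifts repeat in a cycle of length 2: positions 0,1,… shift by +11, +1, then the pattern repeats.
Reversing it on mflte: m−11=b, f−1=e, l−11=a, t−1=s, e−11=t.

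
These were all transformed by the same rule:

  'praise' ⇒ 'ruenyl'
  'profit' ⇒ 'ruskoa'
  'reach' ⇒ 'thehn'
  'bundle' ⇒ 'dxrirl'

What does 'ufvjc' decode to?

screw

In praise: p→r is +2, r→u is +3, a→e is +4, i→n is +5 — the shift increases by 1 each position. Letter i (0-indexed) is shifted by i+2, so successive shifts are 2, 3, 4, ….
Decoding ufvjc: u−2=s, f−3=c, v−4=r, j−5=e, c−6=w.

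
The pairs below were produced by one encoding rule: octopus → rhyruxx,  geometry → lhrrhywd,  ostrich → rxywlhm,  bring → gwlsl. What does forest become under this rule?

The shift depends on letter class: consonant c→h is +5, but vowel o→r is +3. Two shifts are in play — +3 for a/e/i/o/u, +5 for every other letter.
Applying it to forest: f(cons)+5=k, o(vowel)+3=r, r(cons)+5=w, e(vowel)+3=h, s(cons)+5=x, t(cons)+5=y.

krwhxy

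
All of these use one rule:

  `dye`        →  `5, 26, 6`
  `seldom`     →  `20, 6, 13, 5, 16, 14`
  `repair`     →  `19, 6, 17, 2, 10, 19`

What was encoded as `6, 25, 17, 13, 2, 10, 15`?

explain

d is letter #4 and maps to 5: an offset of 1. Each letter is replaced by its alphabet position (a=1..z=26) + 1.
Undoing it on 6, 25, 17, 13, 2, 10, 15: 6→(6−1)÷1=5=e, 25→(25−1)÷1=24=x, 17→(17−1)÷1=16=p, 13→(13−1)÷1=12=l, 2→(2−1)÷1=1=a, 10→(10−1)÷1=9=i, 15→(15−1)÷1=14=n.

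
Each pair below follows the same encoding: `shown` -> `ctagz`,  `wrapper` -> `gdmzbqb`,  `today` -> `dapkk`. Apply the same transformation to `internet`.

Shifts by position in shown: pos 0: s→c (+10), pos 1: h→t (+12), pos 2: o→a (+12), pos 3: w→g (+10), pos 4: n→z (+12) — repeating every 3. A repeating key of period 3 is used — shifts +10, +12, +12 over and over.
For internet: i+10=s, n+12=z, t+12=f, e+10=o, r+12=d, n+12=z, e+10=o, t+12=f.

szfodzof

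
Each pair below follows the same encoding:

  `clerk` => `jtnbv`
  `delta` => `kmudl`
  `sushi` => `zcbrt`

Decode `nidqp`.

Each letter shifts forward by (position + 7), i.e. 7, 8, 9, … — the shift grows by one for each successive letter.
Reversing it on nidqp: n−7=g, i−8=a, d−9=u, q−10=g, p−11=e.

gauge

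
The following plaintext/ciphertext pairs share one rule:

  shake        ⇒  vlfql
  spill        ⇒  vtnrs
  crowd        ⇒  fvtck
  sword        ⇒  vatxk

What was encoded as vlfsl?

Letter i (0-indexed) is shifted by i+3, so successive shifts are 3, 4, 5, ….
Undoing it on vlfsl: v−3=s, l−4=h, f−5=a, s−6=m, l−7=e.

shame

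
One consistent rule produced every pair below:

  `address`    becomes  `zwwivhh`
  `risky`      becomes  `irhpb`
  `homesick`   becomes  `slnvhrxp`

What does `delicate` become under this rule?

Each pair mirrors across the alphabet (a↔z, d↔w, d↔w): positions sum to 25. Letters are reflected about the middle of the alphabet (position → 25−position): Atbash.
On delicate: d↔w, e↔v, l↔o, i↔r, c↔x, a↔z, t↔g, e↔v.

wvorxzgv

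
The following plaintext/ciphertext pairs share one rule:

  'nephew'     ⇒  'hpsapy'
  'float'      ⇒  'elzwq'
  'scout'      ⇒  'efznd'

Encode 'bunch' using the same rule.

snyfm

Read the word backwards and shift each letter +11.
On bunch: reverse → hcnub; then shift: h+11=s, c+11=n, n+11=y, u+11=f, b+11=m.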